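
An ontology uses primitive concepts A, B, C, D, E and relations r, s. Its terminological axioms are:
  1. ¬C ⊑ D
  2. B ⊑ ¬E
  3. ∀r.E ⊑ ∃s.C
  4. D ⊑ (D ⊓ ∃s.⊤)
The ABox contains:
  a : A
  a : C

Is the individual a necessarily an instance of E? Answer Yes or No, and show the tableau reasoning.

No

1. a : E?  L(a) = {A, C} ∪ {¬E}
   open: L(a) ⊇ {A, C, ¬D, ¬E, ∃r.¬E} (+ ∃-successors) — a ∉ E possible
2. Hence a : E: not entailed.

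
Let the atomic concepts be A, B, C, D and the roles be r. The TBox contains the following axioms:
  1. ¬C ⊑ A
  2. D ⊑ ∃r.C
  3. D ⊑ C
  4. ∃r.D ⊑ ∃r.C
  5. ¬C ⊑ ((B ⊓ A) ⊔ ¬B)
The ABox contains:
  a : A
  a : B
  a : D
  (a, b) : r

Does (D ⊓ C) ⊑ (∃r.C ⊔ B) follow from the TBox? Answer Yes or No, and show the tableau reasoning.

1. (D ⊓ C) ⊑ (∃r.C ⊔ B)  ⇔  ((D ⊓ C) ⊓ (∀r.¬C ⊓ ¬B)) unsat w.r.t. T
   all branches close; clash {C, ¬C} at an ∃-successor
2. Hence (D ⊓ C) ⊑ (∃r.C ⊔ B): entailed.

Yes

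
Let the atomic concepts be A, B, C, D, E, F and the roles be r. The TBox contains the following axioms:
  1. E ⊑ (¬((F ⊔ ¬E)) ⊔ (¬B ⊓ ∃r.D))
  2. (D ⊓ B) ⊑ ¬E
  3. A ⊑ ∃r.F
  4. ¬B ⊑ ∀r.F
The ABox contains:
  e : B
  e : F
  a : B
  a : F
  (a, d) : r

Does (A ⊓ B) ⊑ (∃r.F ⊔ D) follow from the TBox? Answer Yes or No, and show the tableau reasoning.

Yes

1. (A ⊓ B) ⊑ (∃r.F ⊔ D)  ⇔  ((A ⊓ B) ⊓ (∀r.¬F ⊓ ¬D)) unsat w.r.t. T
   all branches close; clash {F, ¬F} at an ∃-successor
2. Hence (A ⊓ B) ⊑ (∃r.F ⊔ D): entailed.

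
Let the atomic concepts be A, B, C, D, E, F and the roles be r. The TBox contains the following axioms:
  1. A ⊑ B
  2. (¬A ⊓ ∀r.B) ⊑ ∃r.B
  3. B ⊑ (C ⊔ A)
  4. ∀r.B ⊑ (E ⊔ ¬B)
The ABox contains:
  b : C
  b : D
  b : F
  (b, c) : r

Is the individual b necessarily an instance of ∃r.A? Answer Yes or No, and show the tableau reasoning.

No

1. b : ∃r.A?  L(b) = {C, D, F} ∪ {∀r.¬A}
   open: L(b) ⊇ {C, D, F, ¬A, ¬B, …} (+ ∃-successors) — b ∉ ∃r.A possible
2. Hence b : ∃r.A: not entailed.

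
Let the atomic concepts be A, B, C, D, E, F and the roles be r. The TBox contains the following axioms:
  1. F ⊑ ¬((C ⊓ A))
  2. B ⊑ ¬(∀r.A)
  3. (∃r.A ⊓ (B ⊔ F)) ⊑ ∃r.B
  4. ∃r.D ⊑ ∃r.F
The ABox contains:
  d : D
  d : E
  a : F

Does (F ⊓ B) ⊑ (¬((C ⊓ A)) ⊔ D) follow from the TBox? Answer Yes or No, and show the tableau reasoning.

1. (F ⊓ B) ⊑ (¬((C ⊓ A)) ⊔ D)  ⇔  ((F ⊓ B) ⊓ ((C ⊓ A) ⊓ ¬D)) unsat w.r.t. T
   all branches close; clash {A, ¬A} at x₀
2. Hence (F ⊓ B) ⊑ (¬((C ⊓ A)) ⊔ D): entailed.

Yes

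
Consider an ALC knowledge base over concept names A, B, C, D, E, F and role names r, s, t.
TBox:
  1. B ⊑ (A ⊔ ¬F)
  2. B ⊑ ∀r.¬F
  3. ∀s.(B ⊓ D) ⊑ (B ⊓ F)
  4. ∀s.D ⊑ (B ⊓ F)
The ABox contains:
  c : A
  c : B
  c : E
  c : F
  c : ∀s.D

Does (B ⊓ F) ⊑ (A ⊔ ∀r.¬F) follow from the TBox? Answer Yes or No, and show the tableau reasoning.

1. (B ⊓ F) ⊑ (A ⊔ ∀r.¬F)  ⇔  ((B ⊓ F) ⊓ (¬A ⊓ ∃r.F)) unsat w.r.t. T
   all branches close; clash {F, ¬F} at x₀
2. Hence (B ⊓ F) ⊑ (A ⊔ ∀r.¬F): entailed.

Yes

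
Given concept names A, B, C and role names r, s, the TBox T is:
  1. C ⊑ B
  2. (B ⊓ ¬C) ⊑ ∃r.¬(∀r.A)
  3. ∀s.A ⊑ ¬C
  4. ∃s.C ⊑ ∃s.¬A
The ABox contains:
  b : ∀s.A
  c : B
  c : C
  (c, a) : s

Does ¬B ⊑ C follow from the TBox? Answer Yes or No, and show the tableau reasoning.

1. ¬B ⊑ C  ⇔  (¬B ⊓ ¬C) unsat w.r.t. T
   open: L(x₀) ⊇ {¬B, ¬C, ∀s.¬C}
2. Hence ¬B ⊑ C: not entailed.

No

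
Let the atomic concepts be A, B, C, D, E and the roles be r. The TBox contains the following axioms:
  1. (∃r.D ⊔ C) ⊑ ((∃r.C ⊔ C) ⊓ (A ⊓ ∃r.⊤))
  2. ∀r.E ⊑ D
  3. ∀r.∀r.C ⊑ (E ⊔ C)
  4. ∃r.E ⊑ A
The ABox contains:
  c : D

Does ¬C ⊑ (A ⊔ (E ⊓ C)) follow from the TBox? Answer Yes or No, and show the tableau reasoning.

No

1. ¬C ⊑ (A ⊔ (E ⊓ C))  ⇔  (¬C ⊓ (¬A ⊓ (¬E ⊔ ¬C))) unsat w.r.t. T
   open: L(x₀) ⊇ {¬A, ¬C, ∀r.¬D, ∀r.¬E, ∃r.¬E, …} (+ ∃-successors)
2. Hence ¬C ⊑ (A ⊔ (E ⊓ C)): not entailed.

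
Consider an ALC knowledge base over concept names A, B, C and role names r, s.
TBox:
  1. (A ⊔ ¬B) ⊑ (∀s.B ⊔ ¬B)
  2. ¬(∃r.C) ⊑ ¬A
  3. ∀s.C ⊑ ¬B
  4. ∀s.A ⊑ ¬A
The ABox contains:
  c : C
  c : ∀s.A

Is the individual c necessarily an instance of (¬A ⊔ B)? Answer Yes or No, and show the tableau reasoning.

1. c : (¬A ⊔ B)?  L(c) = {C, ∀s.A} ∪ {(A ⊓ ¬B)}
   clash {A, ¬A} at c — c ∈ (¬A ⊔ B)
2. Hence c : (¬A ⊔ B): entailed.

Yes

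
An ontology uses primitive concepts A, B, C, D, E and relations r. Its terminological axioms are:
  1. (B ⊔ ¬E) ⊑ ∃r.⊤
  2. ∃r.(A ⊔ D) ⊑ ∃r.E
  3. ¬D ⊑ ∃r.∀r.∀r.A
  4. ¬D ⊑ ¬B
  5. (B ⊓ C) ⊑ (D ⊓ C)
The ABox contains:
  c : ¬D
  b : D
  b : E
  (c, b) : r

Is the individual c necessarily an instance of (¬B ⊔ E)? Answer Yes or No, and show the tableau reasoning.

1. c : (¬B ⊔ E)?  L(c) = {¬D} ∪ {(B ⊓ ¬E)}
   clash {B, ¬B} at c — c ∈ (¬B ⊔ E)
2. Hence c : (¬B ⊔ E): entailed.

Yes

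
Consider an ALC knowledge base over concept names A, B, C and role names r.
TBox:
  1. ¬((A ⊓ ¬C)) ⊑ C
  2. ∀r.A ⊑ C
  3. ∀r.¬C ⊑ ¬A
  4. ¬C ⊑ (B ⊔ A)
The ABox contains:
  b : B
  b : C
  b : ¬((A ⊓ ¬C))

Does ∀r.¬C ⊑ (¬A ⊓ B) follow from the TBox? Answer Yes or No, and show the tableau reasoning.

No

1. ∀r.¬C ⊑ (¬A ⊓ B)  ⇔  (∀r.¬C ⊓ (A ⊔ ¬B)) unsat w.r.t. T
   apply at x₀: ∀r.¬C⊑¬A
   open: L(x₀) ⊇ {C, ¬A, ¬B, ∀r.¬C}
2. Hence ∀r.¬C ⊑ (¬A ⊓ B): not entailed.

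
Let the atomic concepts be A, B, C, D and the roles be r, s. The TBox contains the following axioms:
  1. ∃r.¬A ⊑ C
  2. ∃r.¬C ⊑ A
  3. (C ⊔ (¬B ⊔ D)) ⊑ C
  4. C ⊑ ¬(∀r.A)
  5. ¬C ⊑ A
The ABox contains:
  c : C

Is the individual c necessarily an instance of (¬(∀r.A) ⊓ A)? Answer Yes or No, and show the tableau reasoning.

No

1. c : (¬(∀r.A) ⊓ A)?  L(c) = {C} ∪ {(∀r.A ⊔ ¬A)}
   apply at c: C⊑¬(∀r.A)
   open: L(c) ⊇ {C, ¬A, ∀r.C, ∃r.¬A} (+ ∃-successors) — c ∉ (¬(∀r.A) ⊓ A) possible
2. Hence c : (¬(∀r.A) ⊓ A): not entailed.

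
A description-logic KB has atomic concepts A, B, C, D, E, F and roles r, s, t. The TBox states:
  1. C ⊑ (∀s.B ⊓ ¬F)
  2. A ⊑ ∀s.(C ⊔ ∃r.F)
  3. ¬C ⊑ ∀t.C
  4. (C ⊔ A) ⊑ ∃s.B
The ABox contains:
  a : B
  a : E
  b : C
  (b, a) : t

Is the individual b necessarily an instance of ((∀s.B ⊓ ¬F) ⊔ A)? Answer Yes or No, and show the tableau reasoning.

1. b : ((∀s.B ⊓ ¬F) ⊔ A)?  L(b) = {C} ∪ {((∃s.¬B ⊔ F) ⊓ ¬A)}
   clash {F, ¬F} at b — b ∈ ((∀s.B ⊓ ¬F) ⊔ A)
2. Hence b : ((∀s.B ⊓ ¬F) ⊔ A): entailed.

Yes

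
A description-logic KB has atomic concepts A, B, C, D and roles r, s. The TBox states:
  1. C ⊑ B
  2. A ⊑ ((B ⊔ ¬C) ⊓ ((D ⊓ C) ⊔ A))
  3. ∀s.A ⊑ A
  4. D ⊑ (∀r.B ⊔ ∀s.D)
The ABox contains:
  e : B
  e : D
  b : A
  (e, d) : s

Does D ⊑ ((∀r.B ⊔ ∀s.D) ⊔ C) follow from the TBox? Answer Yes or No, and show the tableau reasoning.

Yes

1. D ⊑ ((∀r.B ⊔ ∀s.D) ⊔ C)  ⇔  (D ⊓ ((∃r.¬B ⊓ ∃s.¬D) ⊓ ¬C)) unsat w.r.t. T
   all branches close; clash {D, ¬D} at an ∃-successor
2. Hence D ⊑ ((∀r.B ⊔ ∀s.D) ⊔ C): entailed.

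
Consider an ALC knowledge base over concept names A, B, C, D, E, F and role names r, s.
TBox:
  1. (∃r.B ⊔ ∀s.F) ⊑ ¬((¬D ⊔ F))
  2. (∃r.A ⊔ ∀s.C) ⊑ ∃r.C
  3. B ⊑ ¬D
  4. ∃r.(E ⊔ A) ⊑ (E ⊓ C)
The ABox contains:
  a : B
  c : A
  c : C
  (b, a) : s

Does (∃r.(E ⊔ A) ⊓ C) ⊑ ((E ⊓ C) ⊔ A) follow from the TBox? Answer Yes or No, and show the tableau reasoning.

Yes

1. (∃r.(E ⊔ A) ⊓ C) ⊑ ((E ⊓ C) ⊔ A)  ⇔  ((∃r.(E ⊔ A) ⊓ C) ⊓ ((¬E ⊔ ¬C) ⊓ ¬A)) unsat w.r.t. T
   all branches close; clash {C, ¬C} at x₀
2. Hence (∃r.(E ⊔ A) ⊓ C) ⊑ ((E ⊓ C) ⊔ A): entailed.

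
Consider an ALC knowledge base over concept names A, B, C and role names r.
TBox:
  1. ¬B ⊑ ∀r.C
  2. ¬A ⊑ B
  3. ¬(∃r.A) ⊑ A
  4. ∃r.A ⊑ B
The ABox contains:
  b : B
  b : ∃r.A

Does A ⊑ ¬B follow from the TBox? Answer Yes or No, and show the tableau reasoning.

1. A ⊑ ¬B  ⇔  (A ⊓ B) unsat w.r.t. T
   open: L(x₀) ⊇ {A, B}
2. Hence A ⊑ ¬B: not entailed.

No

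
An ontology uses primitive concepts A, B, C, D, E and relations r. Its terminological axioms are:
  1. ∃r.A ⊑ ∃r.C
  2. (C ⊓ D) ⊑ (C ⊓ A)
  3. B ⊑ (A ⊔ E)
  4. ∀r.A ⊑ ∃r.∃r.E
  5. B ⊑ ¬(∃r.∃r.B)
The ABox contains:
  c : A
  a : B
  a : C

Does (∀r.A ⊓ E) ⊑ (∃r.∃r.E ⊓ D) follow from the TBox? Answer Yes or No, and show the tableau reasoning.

No

1. (∀r.A ⊓ E) ⊑ (∃r.∃r.E ⊓ D)  ⇔  ((∀r.A ⊓ E) ⊓ (∀r.∀r.¬E ⊔ ¬D)) unsat w.r.t. T
   apply at x₀: ∀r.A⊑∃r.∃r.E
   open: L(x₀) ⊇ {E, ¬B, ¬C, ¬D, ∀r.A, …} (+ ∃-successors)
2. Hence (∀r.A ⊓ E) ⊑ (∃r.∃r.E ⊓ D): not entailed.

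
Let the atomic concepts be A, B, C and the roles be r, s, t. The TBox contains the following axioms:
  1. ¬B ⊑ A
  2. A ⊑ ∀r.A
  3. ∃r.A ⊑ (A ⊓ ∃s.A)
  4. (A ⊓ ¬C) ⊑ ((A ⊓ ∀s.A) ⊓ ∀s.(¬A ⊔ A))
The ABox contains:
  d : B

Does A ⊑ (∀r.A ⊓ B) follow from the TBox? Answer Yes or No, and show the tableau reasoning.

No

1. A ⊑ (∀r.A ⊓ B)  ⇔  (A ⊓ (∃r.¬A ⊔ ¬B)) unsat w.r.t. T
   apply at x₀: A⊑∀r.A
   open: L(x₀) ⊇ {A, C, ¬B, ∀r.A, ∀r.¬A}
2. Hence A ⊑ (∀r.A ⊓ B): not entailed.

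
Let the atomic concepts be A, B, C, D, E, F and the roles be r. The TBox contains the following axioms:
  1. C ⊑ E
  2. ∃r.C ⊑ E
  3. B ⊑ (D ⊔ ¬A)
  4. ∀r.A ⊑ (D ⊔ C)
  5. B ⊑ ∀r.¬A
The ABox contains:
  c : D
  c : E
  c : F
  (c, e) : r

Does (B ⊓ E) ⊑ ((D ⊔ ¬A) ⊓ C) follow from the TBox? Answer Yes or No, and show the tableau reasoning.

No

1. (B ⊓ E) ⊑ ((D ⊔ ¬A) ⊓ C)  ⇔  ((B ⊓ E) ⊓ ((¬D ⊓ A) ⊔ ¬C)) unsat w.r.t. T
   apply at x₀: B⊑(D ⊔ ¬A); B⊑∀r.¬A
   open: L(x₀) ⊇ {B, D, E, ¬C, ∀r.¬A, …} (+ ∃-successors)
2. Hence (B ⊓ E) ⊑ ((D ⊔ ¬A) ⊓ C): not entailed.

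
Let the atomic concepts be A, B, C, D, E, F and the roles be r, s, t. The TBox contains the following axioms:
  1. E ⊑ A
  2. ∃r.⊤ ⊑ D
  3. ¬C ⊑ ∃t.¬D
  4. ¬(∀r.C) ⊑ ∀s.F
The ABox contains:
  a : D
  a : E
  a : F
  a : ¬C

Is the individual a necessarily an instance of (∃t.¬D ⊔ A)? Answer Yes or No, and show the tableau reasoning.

Yes

1. a : (∃t.¬D ⊔ A)?  L(a) = {D, E, F, ¬C} ∪ {(∀t.D ⊓ ¬A)}
   clash {A, ¬A} at a — a ∈ (∃t.¬D ⊔ A)
2. Hence a : (∃t.¬D ⊔ A): entailed.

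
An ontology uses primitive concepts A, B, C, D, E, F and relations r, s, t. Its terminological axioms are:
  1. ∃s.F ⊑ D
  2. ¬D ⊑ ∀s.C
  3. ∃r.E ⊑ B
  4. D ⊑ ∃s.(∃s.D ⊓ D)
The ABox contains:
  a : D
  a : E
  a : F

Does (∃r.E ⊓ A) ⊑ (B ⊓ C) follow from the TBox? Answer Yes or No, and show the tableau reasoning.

1. (∃r.E ⊓ A) ⊑ (B ⊓ C)  ⇔  ((∃r.E ⊓ A) ⊓ (¬B ⊔ ¬C)) unsat w.r.t. T
   apply at x₀: ∃r.E⊑B
   open: L(x₀) ⊇ {A, B, D, ¬C, ∃r.E, …} (+ ∃-successors)
2. Hence (∃r.E ⊓ A) ⊑ (B ⊓ C): not entailed.

No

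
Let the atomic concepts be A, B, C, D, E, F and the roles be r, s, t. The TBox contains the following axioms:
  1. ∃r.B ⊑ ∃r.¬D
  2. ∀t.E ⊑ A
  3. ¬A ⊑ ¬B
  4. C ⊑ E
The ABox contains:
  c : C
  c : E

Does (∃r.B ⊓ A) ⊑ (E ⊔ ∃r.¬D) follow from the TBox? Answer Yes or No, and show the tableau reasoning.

Yes

1. (∃r.B ⊓ A) ⊑ (E ⊔ ∃r.¬D)  ⇔  ((∃r.B ⊓ A) ⊓ (¬E ⊓ ∀r.D)) unsat w.r.t. T
   all branches close; clash {E, ¬E} at x₀
2. Hence (∃r.B ⊓ A) ⊑ (E ⊔ ∃r.¬D): entailed.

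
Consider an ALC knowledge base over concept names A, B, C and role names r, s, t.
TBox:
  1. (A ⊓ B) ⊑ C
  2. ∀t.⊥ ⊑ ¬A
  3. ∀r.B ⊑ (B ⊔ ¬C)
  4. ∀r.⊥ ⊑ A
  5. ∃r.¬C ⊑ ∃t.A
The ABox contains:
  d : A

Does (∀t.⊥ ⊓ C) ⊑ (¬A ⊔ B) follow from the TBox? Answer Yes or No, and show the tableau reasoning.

1. (∀t.⊥ ⊓ C) ⊑ (¬A ⊔ B)  ⇔  ((∀t.⊥ ⊓ C) ⊓ (A ⊓ ¬B)) unsat w.r.t. T
   all branches close; clash {A, ¬A} at x₀
2. Hence (∀t.⊥ ⊓ C) ⊑ (¬A ⊔ B): entailed.

Yes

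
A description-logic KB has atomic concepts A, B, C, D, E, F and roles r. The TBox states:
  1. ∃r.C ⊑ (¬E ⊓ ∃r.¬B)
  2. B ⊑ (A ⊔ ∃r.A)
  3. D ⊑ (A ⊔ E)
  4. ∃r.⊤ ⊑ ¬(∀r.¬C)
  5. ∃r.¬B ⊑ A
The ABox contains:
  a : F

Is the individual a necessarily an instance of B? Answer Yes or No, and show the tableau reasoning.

No

1. a : B?  L(a) = {F} ∪ {¬B}
   open: L(a) ⊇ {F, ¬B, ¬D, ∀r.B, ∀r.¬C, …} — a ∉ B possible
2. Hence a : B: not entailed.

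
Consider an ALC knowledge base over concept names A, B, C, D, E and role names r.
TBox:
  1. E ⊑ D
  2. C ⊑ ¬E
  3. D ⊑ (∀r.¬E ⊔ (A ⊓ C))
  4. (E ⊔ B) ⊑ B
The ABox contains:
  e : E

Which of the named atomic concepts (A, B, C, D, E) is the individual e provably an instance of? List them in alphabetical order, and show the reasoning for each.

{B, D, E}

1. e : A?  L(e) = {E} ∪ {¬A}
   apply at e: E⊑D
   open: L(e) ⊇ {B, D, E, ¬A, ¬C, …} — e ∉ A possible
2. e : B?  L(e) = {E} ∪ {¬B}
   clash {E, ¬E} at e — e ∈ B
3. e : C?  L(e) = {E} ∪ {¬C}
   apply at e: E⊑D
   open: L(e) ⊇ {B, D, E, ¬C, ∀r.¬E} — e ∉ C possible
4. e : D?  L(e) = {E} ∪ {¬D}
   clash {E, ¬E} at e — e ∈ D
5. e : E?  L(e) = {E} ∪ {¬E}
   clash {E, ¬E} at e — e ∈ E
6. Entailed for e: {B, D, E}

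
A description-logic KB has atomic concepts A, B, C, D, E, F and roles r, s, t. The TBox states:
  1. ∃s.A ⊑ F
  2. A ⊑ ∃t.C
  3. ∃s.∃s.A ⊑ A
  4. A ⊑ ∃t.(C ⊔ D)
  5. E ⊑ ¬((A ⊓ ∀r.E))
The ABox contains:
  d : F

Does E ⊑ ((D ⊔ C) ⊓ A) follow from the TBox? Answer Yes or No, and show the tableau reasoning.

No

1. E ⊑ ((D ⊔ C) ⊓ A)  ⇔  (E ⊓ ((¬D ⊓ ¬C) ⊔ ¬A)) unsat w.r.t. T
   apply at x₀: E⊑¬((A ⊓ ∀r.E))
   open: L(x₀) ⊇ {E, ¬A, ∀s.¬A, ∀s.∀s.¬A}
2. Hence E ⊑ ((D ⊔ C) ⊓ A): not entailed.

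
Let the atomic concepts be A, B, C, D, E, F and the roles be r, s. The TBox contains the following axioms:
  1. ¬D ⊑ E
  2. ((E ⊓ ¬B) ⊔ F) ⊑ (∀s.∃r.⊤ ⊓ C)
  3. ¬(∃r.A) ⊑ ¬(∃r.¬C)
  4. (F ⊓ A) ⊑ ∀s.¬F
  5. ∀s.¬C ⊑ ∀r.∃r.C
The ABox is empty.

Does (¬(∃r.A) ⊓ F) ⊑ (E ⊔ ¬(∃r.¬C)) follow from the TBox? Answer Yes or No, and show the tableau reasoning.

1. (¬(∃r.A) ⊓ F) ⊑ (E ⊔ ¬(∃r.¬C))  ⇔  ((∀r.¬A ⊓ F) ⊓ (¬E ⊓ ∃r.¬C)) unsat w.r.t. T
   all branches close; clash {E, ¬E} at x₀
2. Hence (¬(∃r.A) ⊓ F) ⊑ (E ⊔ ¬(∃r.¬C)): entailed.

Yes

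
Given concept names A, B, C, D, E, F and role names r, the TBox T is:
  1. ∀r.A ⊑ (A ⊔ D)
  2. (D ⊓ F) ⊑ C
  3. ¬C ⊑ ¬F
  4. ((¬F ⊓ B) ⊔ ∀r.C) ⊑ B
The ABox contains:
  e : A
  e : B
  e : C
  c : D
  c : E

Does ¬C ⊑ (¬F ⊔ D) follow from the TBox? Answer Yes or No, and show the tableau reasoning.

Yes

1. ¬C ⊑ (¬F ⊔ D)  ⇔  (¬C ⊓ (F ⊓ ¬D)) unsat w.r.t. T
   all branches close; clash {F, ¬F} at x₀
2. Hence ¬C ⊑ (¬F ⊔ D): entailed.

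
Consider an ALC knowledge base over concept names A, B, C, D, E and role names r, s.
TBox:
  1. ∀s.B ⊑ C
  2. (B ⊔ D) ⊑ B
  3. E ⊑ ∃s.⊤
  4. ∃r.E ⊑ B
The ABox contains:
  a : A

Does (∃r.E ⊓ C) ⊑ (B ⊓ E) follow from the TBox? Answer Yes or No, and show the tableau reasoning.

No

1. (∃r.E ⊓ C) ⊑ (B ⊓ E)  ⇔  ((∃r.E ⊓ C) ⊓ (¬B ⊔ ¬E)) unsat w.r.t. T
   apply at x₀: ∃r.E⊑B
   open: L(x₀) ⊇ {B, C, ¬E, ∃r.E} (+ ∃-successors)
2. Hence (∃r.E ⊓ C) ⊑ (B ⊓ E): not entailed.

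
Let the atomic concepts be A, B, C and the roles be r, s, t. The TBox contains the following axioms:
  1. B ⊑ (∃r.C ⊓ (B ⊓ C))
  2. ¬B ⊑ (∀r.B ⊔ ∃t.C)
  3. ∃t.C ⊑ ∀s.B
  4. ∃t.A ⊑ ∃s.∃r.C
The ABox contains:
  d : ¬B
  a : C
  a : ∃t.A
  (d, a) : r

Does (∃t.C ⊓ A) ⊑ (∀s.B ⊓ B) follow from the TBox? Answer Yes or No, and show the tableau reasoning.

No

1. (∃t.C ⊓ A) ⊑ (∀s.B ⊓ B)  ⇔  ((∃t.C ⊓ A) ⊓ (∃s.¬B ⊔ ¬B)) unsat w.r.t. T
   apply at x₀: ∃t.C⊑∀s.B
   open: L(x₀) ⊇ {A, ¬B, ∀s.B, ∀t.¬A, ∃t.C} (+ ∃-successors)
2. Hence (∃t.C ⊓ A) ⊑ (∀s.B ⊓ B): not entailed.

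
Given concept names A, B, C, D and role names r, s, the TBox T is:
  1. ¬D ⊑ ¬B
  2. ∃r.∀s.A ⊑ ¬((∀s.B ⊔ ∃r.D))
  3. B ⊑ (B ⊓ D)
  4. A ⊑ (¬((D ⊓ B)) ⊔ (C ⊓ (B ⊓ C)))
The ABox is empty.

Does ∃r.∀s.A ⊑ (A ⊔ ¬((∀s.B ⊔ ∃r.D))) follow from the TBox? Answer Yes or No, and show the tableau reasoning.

1. ∃r.∀s.A ⊑ (A ⊔ ¬((∀s.B ⊔ ∃r.D)))  ⇔  (∃r.∀s.A ⊓ (¬A ⊓ (∀s.B ⊔ ∃r.D))) unsat w.r.t. T
   all branches close; clash {D, ¬D} at an ∃-successor
2. Hence ∃r.∀s.A ⊑ (A ⊔ ¬((∀s.B ⊔ ∃r.D))): entailed.

Yes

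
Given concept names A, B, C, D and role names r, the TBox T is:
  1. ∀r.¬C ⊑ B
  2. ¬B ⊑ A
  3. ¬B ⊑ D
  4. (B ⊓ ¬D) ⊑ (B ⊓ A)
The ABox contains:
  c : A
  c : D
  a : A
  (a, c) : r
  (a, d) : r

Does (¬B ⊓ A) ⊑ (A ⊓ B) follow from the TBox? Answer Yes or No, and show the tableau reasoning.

1. (¬B ⊓ A) ⊑ (A ⊓ B)  ⇔  ((¬B ⊓ A) ⊓ (¬A ⊔ ¬B)) unsat w.r.t. T
   apply at x₀: ¬B⊑D
   open: L(x₀) ⊇ {A, D, ¬B, ∃r.C} (+ ∃-successors)
2. Hence (¬B ⊓ A) ⊑ (A ⊓ B): not entailed.

No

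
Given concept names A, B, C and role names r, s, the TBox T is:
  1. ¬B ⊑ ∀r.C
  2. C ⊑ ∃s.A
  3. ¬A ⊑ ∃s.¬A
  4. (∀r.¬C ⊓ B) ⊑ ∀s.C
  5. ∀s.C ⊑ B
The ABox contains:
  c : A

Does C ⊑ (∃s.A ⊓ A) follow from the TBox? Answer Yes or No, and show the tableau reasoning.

1. C ⊑ (∃s.A ⊓ A)  ⇔  (C ⊓ (∀s.¬A ⊔ ¬A)) unsat w.r.t. T
   apply at x₀: C⊑∃s.A
   open: L(x₀) ⊇ {B, C, ¬A, ∃r.C, ∃s.A, …} (+ ∃-successors)
2. Hence C ⊑ (∃s.A ⊓ A): not entailed.

No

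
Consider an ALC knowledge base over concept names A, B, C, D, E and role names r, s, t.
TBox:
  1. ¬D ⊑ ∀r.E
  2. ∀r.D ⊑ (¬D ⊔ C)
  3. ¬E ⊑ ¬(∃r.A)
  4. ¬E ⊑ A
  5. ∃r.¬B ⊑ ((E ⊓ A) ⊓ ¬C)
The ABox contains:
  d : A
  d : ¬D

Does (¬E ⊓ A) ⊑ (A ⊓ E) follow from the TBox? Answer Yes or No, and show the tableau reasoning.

1. (¬E ⊓ A) ⊑ (A ⊓ E)  ⇔  ((¬E ⊓ A) ⊓ (¬A ⊔ ¬E)) unsat w.r.t. T
   apply at x₀: ¬E⊑¬(∃r.A)
   open: L(x₀) ⊇ {A, D, ¬E, ∀r.B, ∀r.¬A, …} (+ ∃-successors)
2. Hence (¬E ⊓ A) ⊑ (A ⊓ E): not entailed.

No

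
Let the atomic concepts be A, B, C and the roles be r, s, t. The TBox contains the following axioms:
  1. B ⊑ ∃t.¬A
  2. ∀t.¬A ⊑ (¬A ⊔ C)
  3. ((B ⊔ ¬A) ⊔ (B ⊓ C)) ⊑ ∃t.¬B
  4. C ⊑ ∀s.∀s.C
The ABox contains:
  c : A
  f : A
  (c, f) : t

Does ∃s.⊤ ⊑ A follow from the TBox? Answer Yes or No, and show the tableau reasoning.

No

1. ∃s.⊤ ⊑ A  ⇔  (∃s.⊤ ⊓ ¬A) unsat w.r.t. T
   open: L(x₀) ⊇ {¬A, ¬B, ¬C, ∃s.⊤, ∃t.A, …} (+ ∃-successors)
2. Hence ∃s.⊤ ⊑ A: not entailed.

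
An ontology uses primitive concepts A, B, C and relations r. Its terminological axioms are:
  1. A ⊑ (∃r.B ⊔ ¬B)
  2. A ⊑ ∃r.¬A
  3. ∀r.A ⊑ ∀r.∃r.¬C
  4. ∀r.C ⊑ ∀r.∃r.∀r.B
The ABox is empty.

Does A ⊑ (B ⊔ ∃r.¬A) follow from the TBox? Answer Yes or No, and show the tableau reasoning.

Yes

1. A ⊑ (B ⊔ ∃r.¬A)  ⇔  (A ⊓ (¬B ⊓ ∀r.A)) unsat w.r.t. T
   all branches close; clash {A, ¬A} at an ∃-successor
2. Hence A ⊑ (B ⊔ ∃r.¬A): entailed.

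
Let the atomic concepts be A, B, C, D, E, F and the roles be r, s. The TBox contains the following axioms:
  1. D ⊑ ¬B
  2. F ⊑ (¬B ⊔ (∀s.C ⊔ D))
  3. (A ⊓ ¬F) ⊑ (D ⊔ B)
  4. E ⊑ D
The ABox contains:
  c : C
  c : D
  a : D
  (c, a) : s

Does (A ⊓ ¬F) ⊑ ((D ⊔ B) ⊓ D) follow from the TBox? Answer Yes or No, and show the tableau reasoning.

No

1. (A ⊓ ¬F) ⊑ ((D ⊔ B) ⊓ D)  ⇔  ((A ⊓ ¬F) ⊓ ((¬D ⊓ ¬B) ⊔ ¬D)) unsat w.r.t. T
   apply at x₀: (A ⊓ ¬F)⊑(D ⊔ B)
   open: L(x₀) ⊇ {A, B, ¬D, ¬E, ¬F}
2. Hence (A ⊓ ¬F) ⊑ ((D ⊔ B) ⊓ D): not entailed.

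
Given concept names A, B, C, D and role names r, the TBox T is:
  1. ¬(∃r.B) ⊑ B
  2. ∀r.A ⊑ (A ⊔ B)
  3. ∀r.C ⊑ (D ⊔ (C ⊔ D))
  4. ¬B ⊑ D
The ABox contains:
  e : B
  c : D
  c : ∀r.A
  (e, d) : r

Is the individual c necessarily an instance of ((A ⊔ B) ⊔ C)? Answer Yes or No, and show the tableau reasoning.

Yes

1. c : ((A ⊔ B) ⊔ C)?  L(c) = {D, ∀r.A} ∪ {((¬A ⊓ ¬B) ⊓ ¬C)}
   clash {B, ¬B} at c — c ∈ ((A ⊔ B) ⊔ C)
2. Hence c : ((A ⊔ B) ⊔ C): entailed.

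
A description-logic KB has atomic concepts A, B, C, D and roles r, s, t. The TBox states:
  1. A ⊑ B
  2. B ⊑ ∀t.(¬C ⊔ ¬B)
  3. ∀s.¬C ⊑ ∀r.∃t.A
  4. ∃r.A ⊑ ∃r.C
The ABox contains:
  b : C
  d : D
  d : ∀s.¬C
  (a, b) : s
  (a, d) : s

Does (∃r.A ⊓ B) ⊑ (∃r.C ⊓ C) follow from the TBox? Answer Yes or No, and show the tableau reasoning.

No

1. (∃r.A ⊓ B) ⊑ (∃r.C ⊓ C)  ⇔  ((∃r.A ⊓ B) ⊓ (∀r.¬C ⊔ ¬C)) unsat w.r.t. T
   apply at x₀: B⊑∀t.(¬C ⊔ ¬B); ∃r.A⊑∃r.C
   open: L(x₀) ⊇ {B, ¬C, ∀t.(¬C ⊔ ¬B), ∃r.A, ∃r.C, …} (+ ∃-successors)
2. Hence (∃r.A ⊓ B) ⊑ (∃r.C ⊓ C): not entailed.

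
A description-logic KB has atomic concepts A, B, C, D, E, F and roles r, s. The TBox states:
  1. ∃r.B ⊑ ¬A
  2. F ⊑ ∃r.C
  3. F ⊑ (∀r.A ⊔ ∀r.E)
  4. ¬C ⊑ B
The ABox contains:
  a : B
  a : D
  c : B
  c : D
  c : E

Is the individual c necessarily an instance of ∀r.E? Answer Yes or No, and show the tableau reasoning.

1. c : ∀r.E?  L(c) = {B, D, E} ∪ {∃r.¬E}
   open: L(c) ⊇ {B, D, E, ¬F, ∀r.¬B, …} (+ ∃-successors) — c ∉ ∀r.E possible
2. Hence c : ∀r.E: not entailed.

No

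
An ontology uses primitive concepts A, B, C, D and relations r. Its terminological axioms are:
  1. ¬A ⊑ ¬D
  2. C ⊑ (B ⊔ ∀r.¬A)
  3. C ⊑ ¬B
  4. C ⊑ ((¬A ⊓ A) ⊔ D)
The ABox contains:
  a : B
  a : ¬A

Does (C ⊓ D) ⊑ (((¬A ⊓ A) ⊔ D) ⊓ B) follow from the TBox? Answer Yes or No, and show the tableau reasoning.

No

1. (C ⊓ D) ⊑ (((¬A ⊓ A) ⊔ D) ⊓ B)  ⇔  ((C ⊓ D) ⊓ (((A ⊔ ¬A) ⊓ ¬D) ⊔ ¬B)) unsat w.r.t. T
   apply at x₀: C⊑(B ⊔ ∀r.¬A); C⊑¬B; C⊑((¬A ⊓ A) ⊔ D)
   open: L(x₀) ⊇ {A, C, D, ¬B, ∀r.¬A}
2. Hence (C ⊓ D) ⊑ (((¬A ⊓ A) ⊔ D) ⊓ B): not entailed.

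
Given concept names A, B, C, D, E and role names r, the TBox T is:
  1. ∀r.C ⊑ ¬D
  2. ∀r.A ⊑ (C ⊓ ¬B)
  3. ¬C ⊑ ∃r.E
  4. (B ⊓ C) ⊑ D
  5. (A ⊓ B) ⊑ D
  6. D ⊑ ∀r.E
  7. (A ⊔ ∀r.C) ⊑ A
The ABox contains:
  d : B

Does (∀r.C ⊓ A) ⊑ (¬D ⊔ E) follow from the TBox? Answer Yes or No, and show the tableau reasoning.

Yes

1. (∀r.C ⊓ A) ⊑ (¬D ⊔ E)  ⇔  ((∀r.C ⊓ A) ⊓ (D ⊓ ¬E)) unsat w.r.t. T
   all branches close; clash {D, ¬D} at x₀
2. Hence (∀r.C ⊓ A) ⊑ (¬D ⊔ E): entailed.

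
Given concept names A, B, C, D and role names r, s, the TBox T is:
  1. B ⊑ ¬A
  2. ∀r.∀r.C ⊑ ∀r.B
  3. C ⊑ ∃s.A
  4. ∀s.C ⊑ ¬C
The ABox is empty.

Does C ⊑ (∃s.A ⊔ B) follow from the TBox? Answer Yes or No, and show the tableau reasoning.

1. C ⊑ (∃s.A ⊔ B)  ⇔  (C ⊓ (∀s.¬A ⊓ ¬B)) unsat w.r.t. T
   all branches close; clash {C, ¬C} at x₀
2. Hence C ⊑ (∃s.A ⊔ B): entailed.

Yes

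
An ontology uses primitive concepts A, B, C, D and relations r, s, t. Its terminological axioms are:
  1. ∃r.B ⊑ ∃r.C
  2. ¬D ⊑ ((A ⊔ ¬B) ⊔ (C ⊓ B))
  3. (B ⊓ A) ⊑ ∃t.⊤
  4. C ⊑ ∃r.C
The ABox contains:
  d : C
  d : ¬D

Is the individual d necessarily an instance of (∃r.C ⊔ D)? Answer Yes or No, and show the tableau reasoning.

Yes

1. d : (∃r.C ⊔ D)?  L(d) = {C, ¬D} ∪ {(∀r.¬C ⊓ ¬D)}
   clash {C, ¬C} at an ∃-successor — d ∈ (∃r.C ⊔ D)
2. Hence d : (∃r.C ⊔ D): entailed.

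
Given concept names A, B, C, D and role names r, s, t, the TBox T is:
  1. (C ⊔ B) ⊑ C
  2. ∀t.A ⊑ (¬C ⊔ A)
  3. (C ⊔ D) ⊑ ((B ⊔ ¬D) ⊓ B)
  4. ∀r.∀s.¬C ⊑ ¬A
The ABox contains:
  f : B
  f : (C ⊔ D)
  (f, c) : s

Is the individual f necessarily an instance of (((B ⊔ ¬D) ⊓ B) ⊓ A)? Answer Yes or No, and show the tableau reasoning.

1. f : (((B ⊔ ¬D) ⊓ B) ⊓ A)?  L(f) = {B, (C ⊔ D)} ∪ {(((¬B ⊓ D) ⊔ ¬B) ⊔ ¬A)}
   apply at f: (C ⊔ D)⊑((B ⊔ ¬D) ⊓ B)
   open: L(f) ⊇ {B, C, ¬A, ∃r.∃s.C, ∃t.¬A} (+ ∃-successors) — f ∉ (((B ⊔ ¬D) ⊓ B) ⊓ A) possible
2. Hence f : (((B ⊔ ¬D) ⊓ B) ⊓ A): not entailed.

No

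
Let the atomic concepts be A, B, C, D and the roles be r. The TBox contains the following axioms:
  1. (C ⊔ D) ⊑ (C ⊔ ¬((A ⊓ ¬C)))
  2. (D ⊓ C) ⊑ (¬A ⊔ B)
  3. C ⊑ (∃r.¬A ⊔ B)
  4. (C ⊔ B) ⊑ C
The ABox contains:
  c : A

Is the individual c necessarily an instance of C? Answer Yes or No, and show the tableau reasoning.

1. c : C?  L(c) = {A} ∪ {¬C}
   open: L(c) ⊇ {A, ¬B, ¬C, ¬D} — c ∉ C possible
2. Hence c : C: not entailed.

No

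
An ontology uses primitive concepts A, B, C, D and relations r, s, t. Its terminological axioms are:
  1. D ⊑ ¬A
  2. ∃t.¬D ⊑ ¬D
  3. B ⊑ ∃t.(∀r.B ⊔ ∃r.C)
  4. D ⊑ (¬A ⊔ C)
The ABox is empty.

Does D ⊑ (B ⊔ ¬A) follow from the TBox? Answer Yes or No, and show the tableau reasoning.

1. D ⊑ (B ⊔ ¬A)  ⇔  (D ⊓ (¬B ⊓ A)) unsat w.r.t. T
   all branches close; clash {A, ¬A} at x₀
2. Hence D ⊑ (B ⊔ ¬A): entailed.

Yes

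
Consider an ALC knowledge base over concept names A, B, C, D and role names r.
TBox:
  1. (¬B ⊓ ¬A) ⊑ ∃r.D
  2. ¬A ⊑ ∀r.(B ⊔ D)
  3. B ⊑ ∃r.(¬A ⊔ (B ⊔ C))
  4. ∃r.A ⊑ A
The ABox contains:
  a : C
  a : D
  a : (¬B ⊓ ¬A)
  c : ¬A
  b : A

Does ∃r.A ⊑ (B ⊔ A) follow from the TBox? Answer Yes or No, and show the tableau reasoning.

Yes

1. ∃r.A ⊑ (B ⊔ A)  ⇔  (∃r.A ⊓ (¬B ⊓ ¬A)) unsat w.r.t. T
   all branches close; clash {A, ¬A} at x₀
2. Hence ∃r.A ⊑ (B ⊔ A): entailed.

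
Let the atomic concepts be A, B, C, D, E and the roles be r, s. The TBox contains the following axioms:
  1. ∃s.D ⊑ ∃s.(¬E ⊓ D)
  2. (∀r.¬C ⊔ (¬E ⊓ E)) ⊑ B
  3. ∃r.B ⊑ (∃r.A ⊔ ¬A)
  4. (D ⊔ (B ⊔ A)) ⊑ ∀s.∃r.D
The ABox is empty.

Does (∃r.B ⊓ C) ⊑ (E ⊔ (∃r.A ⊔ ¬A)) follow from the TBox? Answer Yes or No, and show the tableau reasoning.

1. (∃r.B ⊓ C) ⊑ (E ⊔ (∃r.A ⊔ ¬A))  ⇔  ((∃r.B ⊓ C) ⊓ (¬E ⊓ (∀r.¬A ⊓ A))) unsat w.r.t. T
   all branches close; clash {A, ¬A} at x₀
2. Hence (∃r.B ⊓ C) ⊑ (E ⊔ (∃r.A ⊔ ¬A)): entailed.

Yes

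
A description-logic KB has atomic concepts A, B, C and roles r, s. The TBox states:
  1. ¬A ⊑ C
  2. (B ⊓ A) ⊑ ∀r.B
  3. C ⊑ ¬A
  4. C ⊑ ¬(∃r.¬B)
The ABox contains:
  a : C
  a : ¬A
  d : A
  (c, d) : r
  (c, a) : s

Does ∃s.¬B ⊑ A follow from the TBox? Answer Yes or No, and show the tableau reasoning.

No

1. ∃s.¬B ⊑ A  ⇔  (∃s.¬B ⊓ ¬A) unsat w.r.t. T
   apply at x₀: ¬A⊑C
   open: L(x₀) ⊇ {C, ¬A, ∀r.B, ∃s.¬B} (+ ∃-successors)
2. Hence ∃s.¬B ⊑ A: not entailed.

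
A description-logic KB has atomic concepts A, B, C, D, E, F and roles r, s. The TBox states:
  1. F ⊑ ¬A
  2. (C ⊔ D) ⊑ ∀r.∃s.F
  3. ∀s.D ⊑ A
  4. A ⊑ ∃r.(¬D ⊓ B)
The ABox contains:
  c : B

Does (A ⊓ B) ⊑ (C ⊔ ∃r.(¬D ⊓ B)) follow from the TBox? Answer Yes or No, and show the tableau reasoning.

1. (A ⊓ B) ⊑ (C ⊔ ∃r.(¬D ⊓ B))  ⇔  ((A ⊓ B) ⊓ (¬C ⊓ ∀r.(D ⊔ ¬B))) unsat w.r.t. T
   all branches close; clash {A, ¬A} at x₀
2. Hence (A ⊓ B) ⊑ (C ⊔ ∃r.(¬D ⊓ B)): entailed.

Yes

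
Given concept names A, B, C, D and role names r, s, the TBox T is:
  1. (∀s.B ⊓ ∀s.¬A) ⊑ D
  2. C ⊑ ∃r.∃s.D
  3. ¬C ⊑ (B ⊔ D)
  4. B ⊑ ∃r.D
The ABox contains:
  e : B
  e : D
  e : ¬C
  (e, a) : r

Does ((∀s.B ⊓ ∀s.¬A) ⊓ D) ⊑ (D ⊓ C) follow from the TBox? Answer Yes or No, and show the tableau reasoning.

No

1. ((∀s.B ⊓ ∀s.¬A) ⊓ D) ⊑ (D ⊓ C)  ⇔  (((∀s.B ⊓ ∀s.¬A) ⊓ D) ⊓ (¬D ⊔ ¬C)) unsat w.r.t. T
   open: L(x₀) ⊇ {D, ¬B, ¬C, ∀s.B, ∀s.¬A}
2. Hence ((∀s.B ⊓ ∀s.¬A) ⊓ D) ⊑ (D ⊓ C): not entailed.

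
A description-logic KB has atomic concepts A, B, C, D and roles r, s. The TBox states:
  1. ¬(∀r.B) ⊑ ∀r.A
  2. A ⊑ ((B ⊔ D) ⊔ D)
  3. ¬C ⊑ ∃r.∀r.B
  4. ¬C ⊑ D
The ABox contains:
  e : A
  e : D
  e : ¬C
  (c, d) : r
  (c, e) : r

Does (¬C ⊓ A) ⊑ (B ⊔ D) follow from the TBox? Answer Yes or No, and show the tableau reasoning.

Yes

1. (¬C ⊓ A) ⊑ (B ⊔ D)  ⇔  ((¬C ⊓ A) ⊓ (¬B ⊓ ¬D)) unsat w.r.t. T
   all branches close; clash {D, ¬D} at x₀
2. Hence (¬C ⊓ A) ⊑ (B ⊔ D): entailed.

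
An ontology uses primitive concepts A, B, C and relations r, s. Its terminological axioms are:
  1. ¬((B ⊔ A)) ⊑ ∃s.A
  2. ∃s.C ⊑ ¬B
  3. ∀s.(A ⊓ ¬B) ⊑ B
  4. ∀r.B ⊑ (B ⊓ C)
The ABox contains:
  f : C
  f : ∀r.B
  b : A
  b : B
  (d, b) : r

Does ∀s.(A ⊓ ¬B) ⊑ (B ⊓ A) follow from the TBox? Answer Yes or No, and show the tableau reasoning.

1. ∀s.(A ⊓ ¬B) ⊑ (B ⊓ A)  ⇔  (∀s.(A ⊓ ¬B) ⊓ (¬B ⊔ ¬A)) unsat w.r.t. T
   apply at x₀: ∀s.(A ⊓ ¬B)⊑B
   open: L(x₀) ⊇ {B, ¬A, ∀s.(A ⊓ ¬B), ∀s.¬C, ∃r.¬B} (+ ∃-successors)
2. Hence ∀s.(A ⊓ ¬B) ⊑ (B ⊓ A): not entailed.

No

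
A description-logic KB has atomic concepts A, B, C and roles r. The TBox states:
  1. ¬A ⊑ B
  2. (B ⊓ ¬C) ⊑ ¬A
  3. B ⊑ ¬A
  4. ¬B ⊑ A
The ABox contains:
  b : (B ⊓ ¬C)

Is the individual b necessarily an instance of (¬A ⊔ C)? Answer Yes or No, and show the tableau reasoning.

Yes

1. b : (¬A ⊔ C)?  L(b) = {(B ⊓ ¬C)} ∪ {(A ⊓ ¬C)}
   clash {A, ¬A} at b — b ∈ (¬A ⊔ C)
2. Hence b : (¬A ⊔ C): entailed.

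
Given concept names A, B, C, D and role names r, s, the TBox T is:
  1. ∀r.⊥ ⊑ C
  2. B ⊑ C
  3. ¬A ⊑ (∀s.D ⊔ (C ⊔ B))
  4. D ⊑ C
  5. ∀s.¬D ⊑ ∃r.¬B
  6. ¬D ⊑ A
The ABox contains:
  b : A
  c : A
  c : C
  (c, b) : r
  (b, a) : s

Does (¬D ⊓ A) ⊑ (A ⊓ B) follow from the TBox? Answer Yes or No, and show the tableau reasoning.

1. (¬D ⊓ A) ⊑ (A ⊓ B)  ⇔  ((¬D ⊓ A) ⊓ (¬A ⊔ ¬B)) unsat w.r.t. T
   open: L(x₀) ⊇ {A, ¬B, ¬D, ∃r.⊤, ∃s.D} (+ ∃-successors)
2. Hence (¬D ⊓ A) ⊑ (A ⊓ B): not entailed.

No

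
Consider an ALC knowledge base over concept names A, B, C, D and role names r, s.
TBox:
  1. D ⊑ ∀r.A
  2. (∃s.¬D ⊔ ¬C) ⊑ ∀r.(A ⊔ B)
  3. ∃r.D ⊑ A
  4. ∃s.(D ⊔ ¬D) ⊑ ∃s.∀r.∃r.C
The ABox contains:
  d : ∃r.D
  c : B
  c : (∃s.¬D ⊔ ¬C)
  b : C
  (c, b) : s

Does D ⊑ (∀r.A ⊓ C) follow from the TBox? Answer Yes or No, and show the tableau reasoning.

1. D ⊑ (∀r.A ⊓ C)  ⇔  (D ⊓ (∃r.¬A ⊔ ¬C)) unsat w.r.t. T
   apply at x₀: D⊑∀r.A
   open: L(x₀) ⊇ {D, ¬C, ∀r.(A ⊔ B), ∀r.A, ∀r.¬D, …}
2. Hence D ⊑ (∀r.A ⊓ C): not entailed.

No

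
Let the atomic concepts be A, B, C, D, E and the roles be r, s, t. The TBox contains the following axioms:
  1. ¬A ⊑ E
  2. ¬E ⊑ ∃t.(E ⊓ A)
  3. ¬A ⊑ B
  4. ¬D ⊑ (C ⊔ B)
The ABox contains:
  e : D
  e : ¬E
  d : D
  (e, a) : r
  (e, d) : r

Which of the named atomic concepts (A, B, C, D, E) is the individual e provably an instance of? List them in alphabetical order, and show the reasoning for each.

1. e : A?  L(e) = {D, ¬E} ∪ {¬A}
   clash {E, ¬E} at e — e ∈ A
2. e : B?  L(e) = {D, ¬E} ∪ {¬B}
   apply at e: ¬E⊑∃t.(E ⊓ A)
   open: L(e) ⊇ {A, D, ¬B, ¬E, ∃t.(E ⊓ A)} (+ ∃-successors) — e ∉ B possible
3. e : C?  L(e) = {D, ¬E} ∪ {¬C}
   apply at e: ¬E⊑∃t.(E ⊓ A)
   open: L(e) ⊇ {A, D, ¬C, ¬E, ∃t.(E ⊓ A)} (+ ∃-successors) — e ∉ C possible
4. e : D?  L(e) = {D, ¬E} ∪ {¬D}
   clash {D, ¬D} at e — e ∈ D
5. e : E?  L(e) = {D, ¬E} ∪ {¬E}
   apply at e: ¬E⊑∃t.(E ⊓ A)
   open: L(e) ⊇ {A, D, ¬E, ∃t.(E ⊓ A)} (+ ∃-successors) — e ∉ E possible
6. Entailed for e: {A, D}

{A, D}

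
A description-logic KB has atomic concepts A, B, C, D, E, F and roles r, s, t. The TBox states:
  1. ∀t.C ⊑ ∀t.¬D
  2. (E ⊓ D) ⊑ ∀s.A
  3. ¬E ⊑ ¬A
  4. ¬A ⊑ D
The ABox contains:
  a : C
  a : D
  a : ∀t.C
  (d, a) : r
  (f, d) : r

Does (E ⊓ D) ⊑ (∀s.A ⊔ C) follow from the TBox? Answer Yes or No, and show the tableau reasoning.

1. (E ⊓ D) ⊑ (∀s.A ⊔ C)  ⇔  ((E ⊓ D) ⊓ (∃s.¬A ⊓ ¬C)) unsat w.r.t. T
   all branches close; clash {A, ¬A} at an ∃-successor
2. Hence (E ⊓ D) ⊑ (∀s.A ⊔ C): entailed.

Yes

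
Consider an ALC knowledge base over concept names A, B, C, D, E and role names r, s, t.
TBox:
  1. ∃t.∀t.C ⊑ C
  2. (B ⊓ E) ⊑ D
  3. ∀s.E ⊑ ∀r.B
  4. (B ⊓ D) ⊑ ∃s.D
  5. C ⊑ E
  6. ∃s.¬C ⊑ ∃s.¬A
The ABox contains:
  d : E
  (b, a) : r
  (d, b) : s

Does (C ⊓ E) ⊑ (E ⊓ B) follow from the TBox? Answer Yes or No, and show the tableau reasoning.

No

1. (C ⊓ E) ⊑ (E ⊓ B)  ⇔  ((C ⊓ E) ⊓ (¬E ⊔ ¬B)) unsat w.r.t. T
   open: L(x₀) ⊇ {C, E, ¬B, ∀r.B, ∀s.C}
2. Hence (C ⊓ E) ⊑ (E ⊓ B): not entailed.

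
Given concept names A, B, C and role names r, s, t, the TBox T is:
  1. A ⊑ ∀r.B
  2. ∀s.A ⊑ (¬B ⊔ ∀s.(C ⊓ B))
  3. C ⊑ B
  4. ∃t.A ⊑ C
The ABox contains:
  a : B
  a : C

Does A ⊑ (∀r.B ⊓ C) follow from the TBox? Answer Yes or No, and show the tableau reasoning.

1. A ⊑ (∀r.B ⊓ C)  ⇔  (A ⊓ (∃r.¬B ⊔ ¬C)) unsat w.r.t. T
   apply at x₀: A⊑∀r.B
   open: L(x₀) ⊇ {A, ¬C, ∀r.B, ∀t.¬A, ∃s.¬A} (+ ∃-successors)
2. Hence A ⊑ (∀r.B ⊓ C): not entailed.

No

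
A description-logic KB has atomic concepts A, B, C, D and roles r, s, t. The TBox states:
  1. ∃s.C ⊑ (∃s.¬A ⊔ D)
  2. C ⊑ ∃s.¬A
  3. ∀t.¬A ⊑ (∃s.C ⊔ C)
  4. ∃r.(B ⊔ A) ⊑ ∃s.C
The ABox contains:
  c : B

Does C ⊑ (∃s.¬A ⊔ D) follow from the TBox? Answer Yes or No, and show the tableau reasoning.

1. C ⊑ (∃s.¬A ⊔ D)  ⇔  (C ⊓ (∀s.A ⊓ ¬D)) unsat w.r.t. T
   all branches close; clash {A, ¬A} at an ∃-successor
2. Hence C ⊑ (∃s.¬A ⊔ D): entailed.

Yes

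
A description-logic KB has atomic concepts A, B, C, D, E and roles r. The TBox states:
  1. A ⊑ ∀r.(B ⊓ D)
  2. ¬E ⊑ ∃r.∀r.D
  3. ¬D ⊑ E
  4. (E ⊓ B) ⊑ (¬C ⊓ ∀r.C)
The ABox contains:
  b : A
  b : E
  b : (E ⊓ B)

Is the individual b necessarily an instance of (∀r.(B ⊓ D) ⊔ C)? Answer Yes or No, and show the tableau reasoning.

Yes

1. b : (∀r.(B ⊓ D) ⊔ C)?  L(b) = {A, E, (E ⊓ B)} ∪ {(∃r.(¬B ⊔ ¬D) ⊓ ¬C)}
   clash {D, ¬D} at an ∃-successor — b ∈ (∀r.(B ⊓ D) ⊔ C)
2. Hence b : (∀r.(B ⊓ D) ⊔ C): entailed.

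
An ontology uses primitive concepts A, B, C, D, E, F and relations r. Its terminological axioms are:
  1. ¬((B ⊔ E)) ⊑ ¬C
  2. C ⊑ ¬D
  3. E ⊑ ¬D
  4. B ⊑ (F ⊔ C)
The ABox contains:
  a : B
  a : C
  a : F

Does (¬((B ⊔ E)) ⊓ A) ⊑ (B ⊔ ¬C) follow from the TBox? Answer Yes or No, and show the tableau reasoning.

1. (¬((B ⊔ E)) ⊓ A) ⊑ (B ⊔ ¬C)  ⇔  (((¬B ⊓ ¬E) ⊓ A) ⊓ (¬B ⊓ C)) unsat w.r.t. T
   all branches close; clash {C, ¬C} at x₀
2. Hence (¬((B ⊔ E)) ⊓ A) ⊑ (B ⊔ ¬C): entailed.

Yes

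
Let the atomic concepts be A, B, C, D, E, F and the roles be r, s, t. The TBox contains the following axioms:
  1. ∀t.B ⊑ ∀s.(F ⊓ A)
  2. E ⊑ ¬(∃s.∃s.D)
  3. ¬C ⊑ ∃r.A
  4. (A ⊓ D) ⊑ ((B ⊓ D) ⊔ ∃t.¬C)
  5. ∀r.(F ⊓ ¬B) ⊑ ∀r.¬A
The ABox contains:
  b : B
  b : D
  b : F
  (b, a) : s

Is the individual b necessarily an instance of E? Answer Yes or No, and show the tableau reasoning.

No

1. b : E?  L(b) = {B, D, F} ∪ {¬E}
   open: L(b) ⊇ {B, C, D, F, ¬A, …} (+ ∃-successors) — b ∉ E possible
2. Hence b : E: not entailed.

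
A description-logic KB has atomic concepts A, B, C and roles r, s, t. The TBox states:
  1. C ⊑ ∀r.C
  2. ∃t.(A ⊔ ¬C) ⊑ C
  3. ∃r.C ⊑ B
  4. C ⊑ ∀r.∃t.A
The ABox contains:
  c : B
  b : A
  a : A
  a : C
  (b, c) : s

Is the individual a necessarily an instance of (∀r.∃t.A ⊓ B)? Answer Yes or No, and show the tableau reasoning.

No

1. a : (∀r.∃t.A ⊓ B)?  L(a) = {A, C} ∪ {(∃r.∀t.¬A ⊔ ¬B)}
   apply at a: C⊑∀r.C; C⊑∀r.∃t.A
   open: L(a) ⊇ {A, C, ¬B, ∀r.C, ∀r.¬C, …} — a ∉ (∀r.∃t.A ⊓ B) possible
2. Hence a : (∀r.∃t.A ⊓ B): not entailed.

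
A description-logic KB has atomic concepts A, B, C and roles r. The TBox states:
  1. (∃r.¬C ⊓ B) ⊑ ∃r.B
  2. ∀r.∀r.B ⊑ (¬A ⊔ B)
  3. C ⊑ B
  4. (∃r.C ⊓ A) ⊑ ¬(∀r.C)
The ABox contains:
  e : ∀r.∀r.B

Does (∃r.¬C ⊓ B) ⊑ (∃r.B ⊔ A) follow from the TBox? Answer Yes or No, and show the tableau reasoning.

1. (∃r.¬C ⊓ B) ⊑ (∃r.B ⊔ A)  ⇔  ((∃r.¬C ⊓ B) ⊓ (∀r.¬B ⊓ ¬A)) unsat w.r.t. T
   all branches close; clash {B, ¬B} at an ∃-successor
2. Hence (∃r.¬C ⊓ B) ⊑ (∃r.B ⊔ A): entailed.

Yes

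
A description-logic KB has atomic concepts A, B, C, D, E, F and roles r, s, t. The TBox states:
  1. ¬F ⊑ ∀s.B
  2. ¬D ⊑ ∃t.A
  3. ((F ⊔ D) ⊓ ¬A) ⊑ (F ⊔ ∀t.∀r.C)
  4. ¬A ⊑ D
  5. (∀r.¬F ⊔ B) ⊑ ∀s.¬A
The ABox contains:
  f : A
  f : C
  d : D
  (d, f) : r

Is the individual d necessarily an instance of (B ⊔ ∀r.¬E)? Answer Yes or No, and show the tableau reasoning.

No

1. d : (B ⊔ ∀r.¬E)?  L(d) = {D} ∪ {(¬B ⊓ ∃r.E)}
   open: L(d) ⊇ {A, D, F, ¬B, ∃r.E, …} (+ ∃-successors) — d ∉ (B ⊔ ∀r.¬E) possible
2. Hence d : (B ⊔ ∀r.¬E): not entailed.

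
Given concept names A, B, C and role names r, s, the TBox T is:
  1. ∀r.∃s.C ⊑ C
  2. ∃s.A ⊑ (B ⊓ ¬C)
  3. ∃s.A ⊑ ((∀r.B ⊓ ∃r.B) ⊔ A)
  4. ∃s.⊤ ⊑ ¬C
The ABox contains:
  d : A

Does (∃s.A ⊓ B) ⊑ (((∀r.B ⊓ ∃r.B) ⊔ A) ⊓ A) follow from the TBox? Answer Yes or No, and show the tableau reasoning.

1. (∃s.A ⊓ B) ⊑ (((∀r.B ⊓ ∃r.B) ⊔ A) ⊓ A)  ⇔  ((∃s.A ⊓ B) ⊓ (((∃r.¬B ⊔ ∀r.¬B) ⊓ ¬A) ⊔ ¬A)) unsat w.r.t. T
   apply at x₀: ∃s.A⊑(B ⊓ ¬C); ∃s.A⊑((∀r.B ⊓ ∃r.B) ⊔ A)
   open: L(x₀) ⊇ {B, ¬A, ¬C, ∀r.B, ∃r.B, …} (+ ∃-successors)
2. Hence (∃s.A ⊓ B) ⊑ (((∀r.B ⊓ ∃r.B) ⊔ A) ⊓ A): not entailed.

No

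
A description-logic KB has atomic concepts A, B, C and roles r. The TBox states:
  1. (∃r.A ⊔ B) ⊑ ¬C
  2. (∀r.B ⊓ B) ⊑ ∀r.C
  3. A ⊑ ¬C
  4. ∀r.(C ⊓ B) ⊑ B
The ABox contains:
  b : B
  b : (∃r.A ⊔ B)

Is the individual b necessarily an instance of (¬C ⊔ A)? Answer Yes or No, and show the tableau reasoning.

1. b : (¬C ⊔ A)?  L(b) = {B, (∃r.A ⊔ B)} ∪ {(C ⊓ ¬A)}
   clash {C, ¬C} at b — b ∈ (¬C ⊔ A)
2. Hence b : (¬C ⊔ A): entailed.

Yes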